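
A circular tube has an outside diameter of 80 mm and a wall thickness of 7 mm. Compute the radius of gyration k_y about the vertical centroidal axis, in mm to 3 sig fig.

Decompose the section into non-overlapping parts with the origin at the bottom-left of its bounding rectangle.
Outer circle: ⌀80, A = 5026.5 mm², x = 40 mm, Ī = 2 010 619 mm⁴.
Bore (subtracted): ⌀66, A = 3421.2 mm², x = 40 mm, Ī = 931 420 mm⁴.
By symmetry the centroid is at mid-width, x̄ = 40 mm.
All pieces are centred on the vertical centroidal axis, so I = ΣĪ (holes subtracted) = 1 079 199 mm⁴.
Radius of gyration: k = √(I/A) = √(1 079 199 / 1605.4) = 25.928 mm.

k_y ≈ 25.9 mm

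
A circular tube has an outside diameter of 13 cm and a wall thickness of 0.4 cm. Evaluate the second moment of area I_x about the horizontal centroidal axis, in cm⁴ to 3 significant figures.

I_x ≈ 315 cm⁴

Decompose the section into non-overlapping parts with the origin at the bottom-left of its bounding rectangle.
Outer circle: ⌀13, A = 132.73 cm², y = 6.5 cm, Ī = 1 402 cm⁴.
Bore (subtracted): ⌀12.2, A = 116.9 cm², y = 6.5 cm, Ī = 1087.4 cm⁴.
By symmetry the centroid is at mid-height, ȳ = 6.5 cm.
All pieces are centred on the horizontal centroidal axis, so I = ΣĪ (holes subtracted) = 314.53 cm⁴.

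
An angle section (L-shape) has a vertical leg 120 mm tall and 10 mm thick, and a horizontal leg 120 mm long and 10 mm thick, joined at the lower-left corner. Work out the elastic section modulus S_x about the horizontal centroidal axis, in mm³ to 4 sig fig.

S_x ≈ 3.691 × 10⁴ mm³

Treat the section as a set of non-overlapping primitives; coordinates are from the bounding-box lower-left.
Vertical leg: 10 × 120, A = 1 200 mm², y = 60 mm, Ī = 1 440 000 mm⁴.
Horizontal leg (remainder): 110 × 10, A = 1 100 mm², y = 5 mm, Ī = 9166.67 mm⁴.
Centroid: ȳ = ΣA·y / ΣA = 33.6957 mm.
Transfer each piece to the horizontal centroidal axis using Ī + A·d² with d = y − 33.6957:
  vertical leg: d = 26.3043 mm → contributes +2 270 302 mm⁴
  horizontal leg (remainder): d = -28.6957 mm → contributes +914 951 mm⁴
Total I = 3 185 254 mm⁴.
Extreme fibre distance c = 86.3043 mm; S = I/c = 36907.2 mm³.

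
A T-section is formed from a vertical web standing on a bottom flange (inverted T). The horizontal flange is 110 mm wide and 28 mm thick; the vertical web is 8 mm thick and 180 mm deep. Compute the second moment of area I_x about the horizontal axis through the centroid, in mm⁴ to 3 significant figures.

Split into non-overlapping primitives; take the origin at the lower-left of the bounding box.
Flange: 110 × 28, A = 3 080 mm², y = 14 mm, Ī = 201 227 mm⁴.
Web: 8 × 180, A = 1 440 mm², y = 118 mm, Ī = 3 888 000 mm⁴.
Centroid: ȳ = ΣA·y / ΣA = 47.133 mm.
Transfer each piece to the horizontal axis through the centroid using Ī + A·d² with d = y − 47.133:
  flange: d = -33.133 mm → contributes +3 582 385 mm⁴
  web: d = 70.867 mm → contributes +11 119 922 mm⁴
Total I = 14 702 307 mm⁴.

I_x ≈ 1.47 × 10⁷ mm⁴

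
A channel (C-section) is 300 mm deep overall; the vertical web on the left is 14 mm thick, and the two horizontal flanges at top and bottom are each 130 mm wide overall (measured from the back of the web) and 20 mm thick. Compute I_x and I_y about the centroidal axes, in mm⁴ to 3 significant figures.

I_x ≈ 1.23 × 10⁸ mm⁴, I_y ≈ 1.46 × 10⁷ mm⁴

Break the section into simple shapes (no overlaps), measuring from the bottom-left corner of the bounding box.
Web: 14 × 300, A = 4 200 mm², y = 150 mm, Ī = 31 500 000 mm⁴.
Top flange (beyond web): 116 × 20, A = 2 320 mm², y = 290 mm, Ī = 77 333 mm⁴.
Bottom flange (beyond web): 116 × 20, A = 2 320 mm², y = 10 mm, Ī = 77 333 mm⁴.
By symmetry the centroid is at mid-height, ȳ = 150 mm.
Transfer each piece to the centroidal x-axis using Ī + A·d² with d = y − 150:
  web: d = 0 mm → contributes +31 500 000 mm⁴
  top flange (beyond web): d = 140 mm → contributes +45 549 333 mm⁴
  bottom flange (beyond web): d = -140 mm → contributes +45 549 333 mm⁴
Total I = 122 598 667 mm⁴.
For the y-axis: x̄ = 41.118 mm.
Repeating about the centroidal y-axis gives I_y = 14 585 704 mm⁴.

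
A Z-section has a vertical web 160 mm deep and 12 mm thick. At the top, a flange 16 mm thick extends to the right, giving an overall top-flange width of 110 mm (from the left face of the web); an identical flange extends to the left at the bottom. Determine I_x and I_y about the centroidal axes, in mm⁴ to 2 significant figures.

Treat the section as a set of non-overlapping primitives; coordinates are from the bounding-box lower-left.
Web: 12 × 160, A = 1 920 mm², y = 80 mm, Ī = 4 096 000 mm⁴.
Top flange (beyond web): 98 × 16, A = 1 568 mm², y = 152 mm, Ī = 33 451 mm⁴.
Bottom flange (beyond web): 98 × 16, A = 1 568 mm², y = 8 mm, Ī = 33 451 mm⁴.
Centroid: ȳ = ΣA·y / ΣA = 80 mm.
Transfer each piece to the centroidal x-axis using Ī + A·d² with d = y − 80:
  web: d = 0 mm → contributes +4 096 000 mm⁴
  top flange (beyond web): d = 72 mm → contributes +8 161 963 mm⁴
  bottom flange (beyond web): d = -72 mm → contributes +8 161 963 mm⁴
Total I = 20 419 925 mm⁴.
For the y-axis: x̄ = 104 mm.
Repeating about the centroidal y-axis gives I_y = 12 019 285 mm⁴.

I_x ≈ 2.0 × 10⁷ mm⁴, I_y ≈ 1.2 × 10⁷ mm⁴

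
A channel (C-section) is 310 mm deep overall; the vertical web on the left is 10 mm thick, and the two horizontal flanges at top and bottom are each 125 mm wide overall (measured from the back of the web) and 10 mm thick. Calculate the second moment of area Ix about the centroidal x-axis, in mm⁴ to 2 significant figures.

Treat the section as a set of non-overlapping primitives; coordinates are from the bounding-box lower-left.
Web: 10 × 310, A = 3 100 mm², y = 155 mm, Ī = 24 825 833 mm⁴.
Top flange (beyond web): 115 × 10, A = 1 150 mm², y = 305 mm, Ī = 9 583 mm⁴.
Bottom flange (beyond web): 115 × 10, A = 1 150 mm², y = 5 mm, Ī = 9 583 mm⁴.
By symmetry the centroid is at mid-height, ȳ = 155 mm.
Transfer each piece to the centroidal x-axis using Ī + A·d² with d = y − 155:
  web: d = 0 mm → contributes +24 825 833 mm⁴
  top flange (beyond web): d = 150 mm → contributes +25 884 583 mm⁴
  bottom flange (beyond web): d = -150 mm → contributes +25 884 583 mm⁴
Total I = 76 595 000 mm⁴.

Ix ≈ 7.7 × 10⁷ mm⁴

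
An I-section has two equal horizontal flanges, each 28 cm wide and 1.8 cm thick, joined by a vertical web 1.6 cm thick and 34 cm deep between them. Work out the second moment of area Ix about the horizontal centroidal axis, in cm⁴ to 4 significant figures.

Ix ≈ 3.757 × 10⁴ cm⁴

Treat the section as a set of non-overlapping primitives; coordinates are from the bounding-box lower-left.
Bottom flange: 28 × 1.8, A = 50.4 cm², y = 0.9 cm, Ī = 13.608 cm⁴.
Web: 1.6 × 34, A = 54.4 cm², y = 18.8 cm, Ī = 5240.53 cm⁴.
Top flange: 28 × 1.8, A = 50.4 cm², y = 36.7 cm, Ī = 13.608 cm⁴.
By symmetry the centroid is at mid-height, ȳ = 18.8 cm.
Transfer each piece to the horizontal centroidal axis using Ī + A·d² with d = y − 18.8:
  bottom flange: d = -17.9 cm → contributes +16162.3 cm⁴
  web: d = 0 cm → contributes +5240.53 cm⁴
  top flange: d = 17.9 cm → contributes +16162.3 cm⁴
Total I = 37565.1 cm⁴.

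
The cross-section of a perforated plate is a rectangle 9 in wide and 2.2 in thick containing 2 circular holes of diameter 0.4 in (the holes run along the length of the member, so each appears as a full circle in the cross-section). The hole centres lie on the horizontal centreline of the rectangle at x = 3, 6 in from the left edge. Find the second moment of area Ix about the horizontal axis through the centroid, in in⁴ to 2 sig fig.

Ix ≈ 8.0 in⁴

Treat the section as a set of non-overlapping primitives; coordinates are from the bounding-box lower-left.
Plate: 9 × 2.2, A = 19.8 in², y = 1.1 in, Ī = 7.986 in⁴.
Hole 1 (subtracted): ⌀0.4, A = 0.1257 in², y = 1.1 in, Ī = 0.001257 in⁴.
Hole 2 (subtracted): ⌀0.4, A = 0.1257 in², y = 1.1 in, Ī = 0.001257 in⁴.
By symmetry the centroid is at mid-height, ȳ = 1.1 in.
All pieces are centred on the horizontal axis through the centroid, so I = ΣĪ (holes subtracted) = 7.983 in⁴.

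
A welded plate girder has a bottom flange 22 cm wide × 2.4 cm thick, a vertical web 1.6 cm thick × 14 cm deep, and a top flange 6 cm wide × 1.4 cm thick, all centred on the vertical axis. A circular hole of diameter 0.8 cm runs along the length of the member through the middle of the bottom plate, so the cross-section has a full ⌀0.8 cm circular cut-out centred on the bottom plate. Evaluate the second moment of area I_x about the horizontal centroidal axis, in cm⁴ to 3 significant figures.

Treat the section as a set of non-overlapping primitives; coordinates are from the bounding-box lower-left.
Bottom plate: 22 × 2.4, A = 52.8 cm², y = 1.2 cm, Ī = 25.344 cm⁴.
Web plate: 1.6 × 14, A = 22.4 cm², y = 9.4 cm, Ī = 365.87 cm⁴.
Top plate: 6 × 1.4, A = 8.4 cm², y = 17.1 cm, Ī = 1.372 cm⁴.
Hole (subtracted): ⌀0.8, A = 0.50265 cm², y = 1.2 cm, Ī = 0.020106 cm⁴.
Centroid: ȳ = ΣA·y / ΣA = 5.0177 cm.
Transfer each piece to the horizontal centroidal axis using Ī + A·d² with d = y − 5.0177:
  bottom plate: d = -3.8177 cm → contributes +794.89 cm⁴
  web plate: d = 4.3823 cm → contributes +796.05 cm⁴
  top plate: d = 12.082 cm → contributes +1227.6 cm⁴
  hole: d = -3.8177 cm → contributes −7.3462 cm⁴
Total I = 2811.2 cm⁴.

I_x ≈ 2810 cm⁴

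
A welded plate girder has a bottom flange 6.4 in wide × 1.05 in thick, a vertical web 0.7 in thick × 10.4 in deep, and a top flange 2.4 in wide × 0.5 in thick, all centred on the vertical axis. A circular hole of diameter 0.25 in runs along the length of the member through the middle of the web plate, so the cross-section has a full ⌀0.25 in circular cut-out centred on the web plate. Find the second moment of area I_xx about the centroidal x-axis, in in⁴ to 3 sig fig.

I_xx ≈ 255 in⁴

Break the section into simple shapes (no overlaps), measuring from the bottom-left corner of the bounding box.
Bottom plate: 6.4 × 1.05, A = 6.72 in², y = 0.525 in, Ī = 0.6174 in⁴.
Web plate: 0.7 × 10.4, A = 7.28 in², y = 6.25 in, Ī = 65.617 in⁴.
Top plate: 2.4 × 0.5, A = 1.2 in², y = 11.7 in, Ī = 0.025 in⁴.
Hole (subtracted): ⌀0.25, A = 0.049087 in², y = 6.25 in, Ī = 0.00019175 in⁴.
Centroid: ȳ = ΣA·y / ΣA = 4.1424 in.
Transfer each piece to the centroidal x-axis using Ī + A·d² with d = y − 4.1424:
  bottom plate: d = -3.6174 in → contributes +88.553 in⁴
  web plate: d = 2.1076 in → contributes +97.955 in⁴
  top plate: d = 7.5576 in → contributes +68.566 in⁴
  hole: d = 2.1076 in → contributes −0.21824 in⁴
Total I = 254.85 in⁴.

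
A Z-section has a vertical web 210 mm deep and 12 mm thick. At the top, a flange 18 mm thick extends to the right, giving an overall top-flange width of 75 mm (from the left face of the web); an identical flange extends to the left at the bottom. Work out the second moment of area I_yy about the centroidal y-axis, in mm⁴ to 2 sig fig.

I_yy ≈ 4.0 × 10⁶ mm⁴

Decompose the section into non-overlapping parts with the origin at the bottom-left of its bounding rectangle.
Web: 12 × 210, A = 2 520 mm², x = 69 mm, Ī = 30 240 mm⁴.
Top flange (beyond web): 63 × 18, A = 1 134 mm², x = 106.5 mm, Ī = 375 071 mm⁴.
Bottom flange (beyond web): 63 × 18, A = 1 134 mm², x = 31.5 mm, Ī = 375 071 mm⁴.
Centroid: x̄ = ΣA·x / ΣA = 69 mm.
Transfer each piece to the centroidal y-axis using Ī + A·d² with d = x − 69:
  web: d = 0 mm → contributes +30 240 mm⁴
  top flange (beyond web): d = 37.5 mm → contributes +1 969 758 mm⁴
  bottom flange (beyond web): d = -37.5 mm → contributes +1 969 758 mm⁴
Total I = 3 969 756 mm⁴.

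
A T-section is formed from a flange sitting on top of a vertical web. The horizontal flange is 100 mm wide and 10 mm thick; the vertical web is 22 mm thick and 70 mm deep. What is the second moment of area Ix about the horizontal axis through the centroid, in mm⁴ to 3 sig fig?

Ix ≈ 1.61 × 10⁶ mm⁴

Break the section into simple shapes (no overlaps), measuring from the bottom-left corner of the bounding box.
Flange: 100 × 10, A = 1 000 mm², y = 75 mm, Ī = 8333.3 mm⁴.
Web: 22 × 70, A = 1 540 mm², y = 35 mm, Ī = 628 833 mm⁴.
Centroid: ȳ = ΣA·y / ΣA = 50.748 mm.
Transfer each piece to the horizontal axis through the centroid using Ī + A·d² with d = y − 50.748:
  flange: d = 24.252 mm → contributes +596 491 mm⁴
  web: d = -15.748 mm → contributes +1 010 754 mm⁴
Total I = 1 607 245 mm⁴.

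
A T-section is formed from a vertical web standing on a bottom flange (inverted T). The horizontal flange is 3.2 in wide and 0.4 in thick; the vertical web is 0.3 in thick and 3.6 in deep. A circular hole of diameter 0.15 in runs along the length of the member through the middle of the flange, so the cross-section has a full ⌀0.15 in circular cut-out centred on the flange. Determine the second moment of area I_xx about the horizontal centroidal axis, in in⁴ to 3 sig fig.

I_xx ≈ 3.51 in⁴

Break the section into simple shapes (no overlaps), measuring from the bottom-left corner of the bounding box.
Flange: 3.2 × 0.4, A = 1.28 in², y = 0.2 in, Ī = 0.017067 in⁴.
Web: 0.3 × 3.6, A = 1.08 in², y = 2.2 in, Ī = 1.1664 in⁴.
Hole (subtracted): ⌀0.15, A = 0.017671 in², y = 0.2 in, Ī = 0.00002485 in⁴.
Centroid: ȳ = ΣA·y / ΣA = 1.1222 in.
Transfer each piece to the horizontal centroidal axis using Ī + A·d² with d = y − 1.1222:
  flange: d = -0.92216 in → contributes +1.1056 in⁴
  web: d = 1.0778 in → contributes +2.4211 in⁴
  hole: d = -0.92216 in → contributes −0.015052 in⁴
Total I = 3.5116 in⁴.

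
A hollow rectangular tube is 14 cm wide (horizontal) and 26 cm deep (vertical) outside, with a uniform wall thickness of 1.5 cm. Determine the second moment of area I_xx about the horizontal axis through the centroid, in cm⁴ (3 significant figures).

Treat the section as a set of non-overlapping primitives; coordinates are from the bounding-box lower-left.
Outer rectangle: 14 × 26, A = 364 cm², y = 13 cm, Ī = 20 505 cm⁴.
Inner void (subtracted): 11 × 23, A = 253 cm², y = 13 cm, Ī = 11 153 cm⁴.
By symmetry the centroid is at mid-height, ȳ = 13 cm.
All pieces are centred on the horizontal axis through the centroid, so I = ΣĪ (holes subtracted) = 9352.3 cm⁴.

I_xx ≈ 9350 cm⁴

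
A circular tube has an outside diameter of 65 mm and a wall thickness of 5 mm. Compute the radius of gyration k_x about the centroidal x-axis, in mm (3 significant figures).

Decompose the section into non-overlapping parts with the origin at the bottom-left of its bounding rectangle.
Outer circle: ⌀65, A = 3318.3 mm², y = 32.5 mm, Ī = 876 241 mm⁴.
Bore (subtracted): ⌀55, A = 2375.8 mm², y = 32.5 mm, Ī = 449 180 mm⁴.
By symmetry the centroid is at mid-height, ȳ = 32.5 mm.
All pieces are centred on the centroidal x-axis, so I = ΣĪ (holes subtracted) = 427 060 mm⁴.
Radius of gyration: k = √(I/A) = √(427 060 / 942.48) = 21.287 mm.

k_x ≈ 21.3 mm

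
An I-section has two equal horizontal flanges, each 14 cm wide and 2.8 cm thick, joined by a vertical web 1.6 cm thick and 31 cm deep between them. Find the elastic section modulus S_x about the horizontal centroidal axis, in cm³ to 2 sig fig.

S_x ≈ 1400 cm³

Treat the section as a set of non-overlapping primitives; coordinates are from the bounding-box lower-left.
Bottom flange: 14 × 2.8, A = 39.2 cm², y = 1.4 cm, Ī = 25.61 cm⁴.
Web: 1.6 × 31, A = 49.6 cm², y = 18.3 cm, Ī = 3 972 cm⁴.
Top flange: 14 × 2.8, A = 39.2 cm², y = 35.2 cm, Ī = 25.61 cm⁴.
By symmetry the centroid is at mid-height, ȳ = 18.3 cm.
Transfer each piece to the horizontal centroidal axis using Ī + A·d² with d = y − 18.3:
  bottom flange: d = -16.9 cm → contributes +11 222 cm⁴
  web: d = 0 cm → contributes +3 972 cm⁴
  top flange: d = 16.9 cm → contributes +11 222 cm⁴
Total I = 26 415 cm⁴.
Extreme fibre distance c = 18.3 cm; S = I/c = 1 443 cm³.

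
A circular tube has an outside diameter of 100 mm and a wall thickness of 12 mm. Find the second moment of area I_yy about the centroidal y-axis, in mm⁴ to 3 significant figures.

I_yy ≈ 3.27 × 10⁶ mm⁴

Treat the section as a set of non-overlapping primitives; coordinates are from the bounding-box lower-left.
Outer circle: ⌀100, A = 7 854 mm², x = 50 mm, Ī = 4 908 739 mm⁴.
Bore (subtracted): ⌀76, A = 4536.5 mm², x = 50 mm, Ī = 1 637 662 mm⁴.
By symmetry the centroid is at mid-width, x̄ = 50 mm.
All pieces are centred on the centroidal y-axis, so I = ΣĪ (holes subtracted) = 3 271 077 mm⁴.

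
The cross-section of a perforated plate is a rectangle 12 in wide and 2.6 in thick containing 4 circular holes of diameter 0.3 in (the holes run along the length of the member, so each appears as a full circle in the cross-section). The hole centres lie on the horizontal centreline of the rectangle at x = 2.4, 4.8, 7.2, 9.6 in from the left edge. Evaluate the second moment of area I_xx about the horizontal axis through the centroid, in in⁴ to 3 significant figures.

I_xx ≈ 17.6 in⁴

Decompose the section into non-overlapping parts with the origin at the bottom-left of its bounding rectangle.
Plate: 12 × 2.6, A = 31.2 in², y = 1.3 in, Ī = 17.576 in⁴.
Hole 1 (subtracted): ⌀0.3, A = 0.070686 in², y = 1.3 in, Ī = 0.00039761 in⁴.
Hole 2 (subtracted): ⌀0.3, A = 0.070686 in², y = 1.3 in, Ī = 0.00039761 in⁴.
Hole 3 (subtracted): ⌀0.3, A = 0.070686 in², y = 1.3 in, Ī = 0.00039761 in⁴.
Hole 4 (subtracted): ⌀0.3, A = 0.070686 in², y = 1.3 in, Ī = 0.00039761 in⁴.
By symmetry the centroid is at mid-height, ȳ = 1.3 in.
All pieces are centred on the horizontal axis through the centroid, so I = ΣĪ (holes subtracted) = 17.574 in⁴.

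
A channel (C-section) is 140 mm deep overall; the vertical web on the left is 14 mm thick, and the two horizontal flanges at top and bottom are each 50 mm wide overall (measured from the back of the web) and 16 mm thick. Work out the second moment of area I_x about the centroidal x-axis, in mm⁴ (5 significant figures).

I_x ≈ 7.6542 × 10⁶ mm⁴

Decompose the section into non-overlapping parts with the origin at the bottom-left of its bounding rectangle.
Web: 14 × 140, A = 1 960 mm², y = 70 mm, Ī = 3 201 333 mm⁴.
Top flange (beyond web): 36 × 16, A = 576 mm², y = 132 mm, Ī = 12 288 mm⁴.
Bottom flange (beyond web): 36 × 16, A = 576 mm², y = 8 mm, Ī = 12 288 mm⁴.
By symmetry the centroid is at mid-height, ȳ = 70 mm.
Transfer each piece to the centroidal x-axis using Ī + A·d² with d = y − 70:
  web: d = 0 mm → contributes +3 201 333 mm⁴
  top flange (beyond web): d = 62 mm → contributes +2 226 432 mm⁴
  bottom flange (beyond web): d = -62 mm → contributes +2 226 432 mm⁴
Total I = 7 654 197 mm⁴.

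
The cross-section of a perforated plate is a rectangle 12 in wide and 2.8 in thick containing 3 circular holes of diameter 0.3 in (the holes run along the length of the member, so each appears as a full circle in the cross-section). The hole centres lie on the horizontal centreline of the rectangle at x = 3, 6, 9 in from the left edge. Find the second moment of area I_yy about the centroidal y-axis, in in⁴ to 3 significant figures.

Break the section into simple shapes (no overlaps), measuring from the bottom-left corner of the bounding box.
Plate: 12 × 2.8, A = 33.6 in², x = 6 in, Ī = 403.2 in⁴.
Hole 1 (subtracted): ⌀0.3, A = 0.070686 in², x = 3 in, Ī = 0.00039761 in⁴.
Hole 2 (subtracted): ⌀0.3, A = 0.070686 in², x = 6 in, Ī = 0.00039761 in⁴.
Hole 3 (subtracted): ⌀0.3, A = 0.070686 in², x = 9 in, Ī = 0.00039761 in⁴.
By symmetry the centroid is at mid-width, x̄ = 6 in.
Transfer each piece to the centroidal y-axis using Ī + A·d² with d = x − 6:
  plate: d = 0 in → contributes +403.2 in⁴
  hole 1: d = -3 in → contributes −0.63657 in⁴
  hole 2: d = 0 in → contributes −0.00039761 in⁴
  hole 3: d = 3 in → contributes −0.63657 in⁴
Total I = 401.93 in⁴.

I_yy ≈ 402 in⁴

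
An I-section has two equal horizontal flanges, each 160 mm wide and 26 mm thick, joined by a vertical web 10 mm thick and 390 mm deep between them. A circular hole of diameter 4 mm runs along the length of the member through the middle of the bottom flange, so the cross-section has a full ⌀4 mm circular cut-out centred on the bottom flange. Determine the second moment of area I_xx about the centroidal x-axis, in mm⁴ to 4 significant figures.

Split into non-overlapping primitives; take the origin at the lower-left of the bounding box.
Bottom flange: 160 × 26, A = 4 160 mm², y = 13 mm, Ī = 234 347 mm⁴.
Web: 10 × 390, A = 3 900 mm², y = 221 mm, Ī = 49 432 500 mm⁴.
Top flange: 160 × 26, A = 4 160 mm², y = 429 mm, Ī = 234 347 mm⁴.
Hole (subtracted): ⌀4, A = 12.5664 mm², y = 13 mm, Ī = 12.5664 mm⁴.
Centroid: ȳ = ΣA·y / ΣA = 221.214 mm.
Transfer each piece to the centroidal x-axis using Ī + A·d² with d = y − 221.214:
  bottom flange: d = -208.214 mm → contributes +180 583 318 mm⁴
  web: d = -0.214116 mm → contributes +49 432 679 mm⁴
  top flange: d = 207.786 mm → contributes +179 842 237 mm⁴
  hole: d = -208.214 mm → contributes −544 804 mm⁴
Total I = 409 313 430 mm⁴.

I_xx ≈ 4.093 × 10⁸ mm⁴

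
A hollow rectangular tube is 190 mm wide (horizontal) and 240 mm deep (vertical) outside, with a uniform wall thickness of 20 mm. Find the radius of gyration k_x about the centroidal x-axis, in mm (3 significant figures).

k_x ≈ 87.3 mm

Decompose the section into non-overlapping parts with the origin at the bottom-left of its bounding rectangle.
Outer rectangle: 190 × 240, A = 45 600 mm², y = 120 mm, Ī = 218 880 000 mm⁴.
Inner void (subtracted): 150 × 200, A = 30 000 mm², y = 120 mm, Ī = 100 000 000 mm⁴.
By symmetry the centroid is at mid-height, ȳ = 120 mm.
All pieces are centred on the centroidal x-axis, so I = ΣĪ (holes subtracted) = 118 880 000 mm⁴.
Radius of gyration: k = √(I/A) = √(118 880 000 / 15 600) = 87.296 mm.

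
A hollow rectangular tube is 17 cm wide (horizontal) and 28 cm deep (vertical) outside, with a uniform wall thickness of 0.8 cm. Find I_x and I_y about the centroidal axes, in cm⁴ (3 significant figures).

I_x ≈ 7490 cm⁴, I_y ≈ 3430 cm⁴

Split into non-overlapping primitives; take the origin at the lower-left of the bounding box.
Outer rectangle: 17 × 28, A = 476 cm², y = 14 cm, Ī = 31 099 cm⁴.
Inner void (subtracted): 15.4 × 26.4, A = 406.56 cm², y = 14 cm, Ī = 23 613 cm⁴.
By symmetry the centroid is at mid-height, ȳ = 14 cm.
All pieces are centred on the centroidal x-axis, so I = ΣĪ (holes subtracted) = 7485.7 cm⁴.
Repeating about the centroidal y-axis gives I_y = 3428.7 cm⁴.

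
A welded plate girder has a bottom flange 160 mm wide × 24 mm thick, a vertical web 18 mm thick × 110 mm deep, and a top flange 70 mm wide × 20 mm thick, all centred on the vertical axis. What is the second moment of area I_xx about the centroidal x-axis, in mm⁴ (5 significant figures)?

I_xx ≈ 2.1551 × 10⁷ mm⁴

Treat the section as a set of non-overlapping primitives; coordinates are from the bounding-box lower-left.
Bottom plate: 160 × 24, A = 3 840 mm², y = 12 mm, Ī = 184 320 mm⁴.
Web plate: 18 × 110, A = 1 980 mm², y = 79 mm, Ī = 1 996 500 mm⁴.
Top plate: 70 × 20, A = 1 400 mm², y = 144 mm, Ī = 46666.67 mm⁴.
Centroid: ȳ = ΣA·y / ΣA = 55.96953 mm.
Transfer each piece to the centroidal x-axis using Ī + A·d² with d = y − 55.96953:
  bottom plate: d = -43.96953 mm → contributes +7 608 267 mm⁴
  web plate: d = 23.03047 mm → contributes +3 046 697 mm⁴
  top plate: d = 88.03047 mm → contributes +10 895 776 mm⁴
Total I = 21 550 740 mm⁴.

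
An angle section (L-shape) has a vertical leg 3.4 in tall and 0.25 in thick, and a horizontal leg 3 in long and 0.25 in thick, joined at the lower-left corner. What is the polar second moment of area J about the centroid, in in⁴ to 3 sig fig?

Split into non-overlapping primitives; take the origin at the lower-left of the bounding box.
Vertical leg: 0.25 × 3.4, A = 0.85 in², y = 1.7 in, Ī = 0.81883 in⁴.
Horizontal leg (remainder): 2.75 × 0.25, A = 0.6875 in², y = 0.125 in, Ī = 0.0035807 in⁴.
Centroid: ȳ = ΣA·y / ΣA = 0.99573 in.
Transfer each piece to the centroidal x-axis using Ī + A·d² with d = y − 0.99573:
  vertical leg: d = 0.70427 in → contributes +1.2404 in⁴
  horizontal leg (remainder): d = -0.87073 in → contributes +0.52483 in⁴
Total I = 1.7653 in⁴.
For the y-axis: x̄ = 0.79573 in.
Repeating about the centroidal y-axis gives I_y = 1.2929 in⁴.
Polar second moment: J = I_x + I_y = 3.0581 in⁴.

J ≈ 3.06 in⁴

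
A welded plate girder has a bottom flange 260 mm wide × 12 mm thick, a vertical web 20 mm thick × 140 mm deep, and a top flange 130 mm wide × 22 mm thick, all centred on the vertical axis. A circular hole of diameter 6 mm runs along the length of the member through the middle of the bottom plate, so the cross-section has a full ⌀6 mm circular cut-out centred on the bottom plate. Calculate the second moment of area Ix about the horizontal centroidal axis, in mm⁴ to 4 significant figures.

Ix ≈ 4.135 × 10⁷ mm⁴

Treat the section as a set of non-overlapping primitives; coordinates are from the bounding-box lower-left.
Bottom plate: 260 × 12, A = 3 120 mm², y = 6 mm, Ī = 37 440 mm⁴.
Web plate: 20 × 140, A = 2 800 mm², y = 82 mm, Ī = 4 573 333 mm⁴.
Top plate: 130 × 22, A = 2 860 mm², y = 163 mm, Ī = 115 353 mm⁴.
Hole (subtracted): ⌀6, A = 28.2743 mm², y = 6 mm, Ī = 63.6173 mm⁴.
Centroid: ȳ = ΣA·y / ΣA = 81.6217 mm.
Transfer each piece to the horizontal centroidal axis using Ī + A·d² with d = y − 81.6217:
  bottom plate: d = -75.6217 mm → contributes +17 879 581 mm⁴
  web plate: d = 0.378343 mm → contributes +4 573 734 mm⁴
  top plate: d = 81.3783 mm → contributes +19 055 516 mm⁴
  hole: d = -75.6217 mm → contributes −161 754 mm⁴
Total I = 41 347 078 mm⁴.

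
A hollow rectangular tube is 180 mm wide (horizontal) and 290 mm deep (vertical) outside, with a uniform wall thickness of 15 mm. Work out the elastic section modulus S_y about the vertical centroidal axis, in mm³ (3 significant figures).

Decompose the section into non-overlapping parts with the origin at the bottom-left of its bounding rectangle.
Outer rectangle: 180 × 290, A = 52 200 mm², x = 90 mm, Ī = 140 940 000 mm⁴.
Inner void (subtracted): 150 × 260, A = 39 000 mm², x = 90 mm, Ī = 73 125 000 mm⁴.
By symmetry the centroid is at mid-width, x̄ = 90 mm.
All pieces are centred on the vertical centroidal axis, so I = ΣĪ (holes subtracted) = 67 815 000 mm⁴.
Extreme fibre distance c = 90 mm; S = I/c = 753 500 mm³.

S_y ≈ 7.54 × 10⁵ mm³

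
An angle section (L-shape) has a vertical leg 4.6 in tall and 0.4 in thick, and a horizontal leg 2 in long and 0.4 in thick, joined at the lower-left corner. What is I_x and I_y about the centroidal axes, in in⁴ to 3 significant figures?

Treat the section as a set of non-overlapping primitives; coordinates are from the bounding-box lower-left.
Vertical leg: 0.4 × 4.6, A = 1.84 in², y = 2.3 in, Ī = 3.2445 in⁴.
Horizontal leg (remainder): 1.6 × 0.4, A = 0.64 in², y = 0.2 in, Ī = 0.0085333 in⁴.
Centroid: ȳ = ΣA·y / ΣA = 1.7581 in.
Transfer each piece to the centroidal x-axis using Ī + A·d² with d = y − 1.7581:
  vertical leg: d = 0.54194 in → contributes +3.7849 in⁴
  horizontal leg (remainder): d = -1.5581 in → contributes +1.5622 in⁴
Total I = 5.3471 in⁴.
For the y-axis: x̄ = 0.45806 in.
Repeating about the centroidal y-axis gives I_y = 0.63591 in⁴.

I_x ≈ 5.35 in⁴, I_y ≈ 0.636 in⁴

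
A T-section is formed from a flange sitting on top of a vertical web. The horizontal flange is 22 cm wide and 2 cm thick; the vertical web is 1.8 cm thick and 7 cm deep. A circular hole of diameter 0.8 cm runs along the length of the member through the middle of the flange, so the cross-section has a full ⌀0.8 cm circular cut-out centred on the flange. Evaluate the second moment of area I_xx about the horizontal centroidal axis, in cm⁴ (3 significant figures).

Decompose the section into non-overlapping parts with the origin at the bottom-left of its bounding rectangle.
Flange: 22 × 2, A = 44 cm², y = 8 cm, Ī = 14.667 cm⁴.
Web: 1.8 × 7, A = 12.6 cm², y = 3.5 cm, Ī = 51.45 cm⁴.
Hole (subtracted): ⌀0.8, A = 0.50265 cm², y = 8 cm, Ī = 0.020106 cm⁴.
Centroid: ȳ = ΣA·y / ΣA = 6.9893 cm.
Transfer each piece to the horizontal centroidal axis using Ī + A·d² with d = y − 6.9893:
  flange: d = 1.0107 cm → contributes +59.617 cm⁴
  web: d = -3.4893 cm → contributes +204.85 cm⁴
  hole: d = 1.0107 cm → contributes −0.53362 cm⁴
Total I = 263.94 cm⁴.

I_xx ≈ 264 cm⁴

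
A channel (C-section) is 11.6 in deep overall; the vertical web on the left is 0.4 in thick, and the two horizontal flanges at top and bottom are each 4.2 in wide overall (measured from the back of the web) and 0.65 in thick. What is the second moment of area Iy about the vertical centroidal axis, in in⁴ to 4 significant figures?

Decompose the section into non-overlapping parts with the origin at the bottom-left of its bounding rectangle.
Web: 0.4 × 11.6, A = 4.64 in², x = 0.2 in, Ī = 0.0618667 in⁴.
Top flange (beyond web): 3.8 × 0.65, A = 2.47 in², x = 2.3 in, Ī = 2.97223 in⁴.
Bottom flange (beyond web): 3.8 × 0.65, A = 2.47 in², x = 2.3 in, Ī = 2.97223 in⁴.
Centroid: x̄ = ΣA·x / ΣA = 1.28288 in.
Transfer each piece to the vertical centroidal axis using Ī + A·d² with d = x − 1.28288:
  web: d = -1.08288 in → contributes +5.50288 in⁴
  top flange (beyond web): d = 1.01712 in → contributes +5.52753 in⁴
  bottom flange (beyond web): d = 1.01712 in → contributes +5.52753 in⁴
Total I = 16.5579 in⁴.

Iy ≈ 16.56 in⁴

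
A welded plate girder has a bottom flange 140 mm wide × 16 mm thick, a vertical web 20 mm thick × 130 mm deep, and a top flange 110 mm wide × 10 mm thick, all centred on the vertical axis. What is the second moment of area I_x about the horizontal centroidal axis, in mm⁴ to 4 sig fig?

I_x ≈ 1.979 × 10⁷ mm⁴

Treat the section as a set of non-overlapping primitives; coordinates are from the bounding-box lower-left.
Bottom plate: 140 × 16, A = 2 240 mm², y = 8 mm, Ī = 47786.7 mm⁴.
Web plate: 20 × 130, A = 2 600 mm², y = 81 mm, Ī = 3 661 667 mm⁴.
Top plate: 110 × 10, A = 1 100 mm², y = 151 mm, Ī = 9166.67 mm⁴.
Centroid: ȳ = ΣA·y / ΣA = 66.4343 mm.
Transfer each piece to the horizontal centroidal axis using Ī + A·d² with d = y − 66.4343:
  bottom plate: d = -58.4343 mm → contributes +7 696 429 mm⁴
  web plate: d = 14.5657 mm → contributes +4 213 278 mm⁴
  top plate: d = 84.5657 mm → contributes +7 875 652 mm⁴
Total I = 19 785 359 mm⁴.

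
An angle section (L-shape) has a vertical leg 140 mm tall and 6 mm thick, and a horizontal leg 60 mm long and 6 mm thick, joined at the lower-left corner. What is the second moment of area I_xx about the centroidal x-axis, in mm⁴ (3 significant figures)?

I_xx ≈ 2.42 × 10⁶ mm⁴

Split into non-overlapping primitives; take the origin at the lower-left of the bounding box.
Vertical leg: 6 × 140, A = 840 mm², y = 70 mm, Ī = 1 372 000 mm⁴.
Horizontal leg (remainder): 54 × 6, A = 324 mm², y = 3 mm, Ī = 972 mm⁴.
Centroid: ȳ = ΣA·y / ΣA = 51.351 mm.
Transfer each piece to the centroidal x-axis using Ī + A·d² with d = y − 51.351:
  vertical leg: d = 18.649 mm → contributes +1 664 155 mm⁴
  horizontal leg (remainder): d = -48.351 mm → contributes +758 410 mm⁴
Total I = 2 422 565 mm⁴.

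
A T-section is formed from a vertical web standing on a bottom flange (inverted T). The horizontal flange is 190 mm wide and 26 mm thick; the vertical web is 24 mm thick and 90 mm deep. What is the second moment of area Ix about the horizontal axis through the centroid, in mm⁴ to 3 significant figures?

Ix ≈ 6.79 × 10⁶ mm⁴

Treat the section as a set of non-overlapping primitives; coordinates are from the bounding-box lower-left.
Flange: 190 × 26, A = 4 940 mm², y = 13 mm, Ī = 278 287 mm⁴.
Web: 24 × 90, A = 2 160 mm², y = 71 mm, Ī = 1 458 000 mm⁴.
Centroid: ȳ = ΣA·y / ΣA = 30.645 mm.
Transfer each piece to the horizontal axis through the centroid using Ī + A·d² with d = y − 30.645:
  flange: d = -17.645 mm → contributes +1 816 348 mm⁴
  web: d = 40.355 mm → contributes +4 975 604 mm⁴
Total I = 6 791 952 mm⁴.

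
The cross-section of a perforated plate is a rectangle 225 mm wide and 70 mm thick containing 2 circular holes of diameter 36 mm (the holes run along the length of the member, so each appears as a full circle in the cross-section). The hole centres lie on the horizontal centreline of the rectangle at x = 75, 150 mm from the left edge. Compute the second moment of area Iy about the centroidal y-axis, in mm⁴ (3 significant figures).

Split into non-overlapping primitives; take the origin at the lower-left of the bounding box.
Plate: 225 × 70, A = 15 750 mm², x = 112.5 mm, Ī = 66 445 313 mm⁴.
Hole 1 (subtracted): ⌀36, A = 1017.9 mm², x = 75 mm, Ī = 82 448 mm⁴.
Hole 2 (subtracted): ⌀36, A = 1017.9 mm², x = 150 mm, Ī = 82 448 mm⁴.
By symmetry the centroid is at mid-width, x̄ = 112.5 mm.
Transfer each piece to the centroidal y-axis using Ī + A·d² with d = x − 112.5:
  plate: d = 0 mm → contributes +66 445 313 mm⁴
  hole 1: d = -37.5 mm → contributes −1 513 836 mm⁴
  hole 2: d = 37.5 mm → contributes −1 513 836 mm⁴
Total I = 63 417 640 mm⁴.

Iy ≈ 6.34 × 10⁷ mm⁴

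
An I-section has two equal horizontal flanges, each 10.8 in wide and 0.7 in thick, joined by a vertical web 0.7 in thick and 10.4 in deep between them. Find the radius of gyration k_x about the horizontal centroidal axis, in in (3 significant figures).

k_x ≈ 4.87 in

Split into non-overlapping primitives; take the origin at the lower-left of the bounding box.
Bottom flange: 10.8 × 0.7, A = 7.56 in², y = 0.35 in, Ī = 0.3087 in⁴.
Web: 0.7 × 10.4, A = 7.28 in², y = 5.9 in, Ī = 65.617 in⁴.
Top flange: 10.8 × 0.7, A = 7.56 in², y = 11.45 in, Ī = 0.3087 in⁴.
By symmetry the centroid is at mid-height, ȳ = 5.9 in.
Transfer each piece to the horizontal centroidal axis using Ī + A·d² with d = y − 5.9:
  bottom flange: d = -5.55 in → contributes +233.18 in⁴
  web: d = 0 in → contributes +65.617 in⁴
  top flange: d = 5.55 in → contributes +233.18 in⁴
Total I = 531.97 in⁴.
Radius of gyration: k = √(I/A) = √(531.97 / 22.4) = 4.8733 in.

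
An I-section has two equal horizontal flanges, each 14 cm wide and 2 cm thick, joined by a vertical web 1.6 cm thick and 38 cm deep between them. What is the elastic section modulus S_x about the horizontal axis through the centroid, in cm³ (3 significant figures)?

Split into non-overlapping primitives; take the origin at the lower-left of the bounding box.
Bottom flange: 14 × 2, A = 28 cm², y = 1 cm, Ī = 9.3333 cm⁴.
Web: 1.6 × 38, A = 60.8 cm², y = 21 cm, Ī = 7316.3 cm⁴.
Top flange: 14 × 2, A = 28 cm², y = 41 cm, Ī = 9.3333 cm⁴.
By symmetry the centroid is at mid-height, ȳ = 21 cm.
Transfer each piece to the horizontal axis through the centroid using Ī + A·d² with d = y − 21:
  bottom flange: d = -20 cm → contributes +11 209 cm⁴
  web: d = 0 cm → contributes +7316.3 cm⁴
  top flange: d = 20 cm → contributes +11 209 cm⁴
Total I = 29 735 cm⁴.
Extreme fibre distance c = 21 cm; S = I/c = 1415.9 cm³.

S_x ≈ 1420 cm³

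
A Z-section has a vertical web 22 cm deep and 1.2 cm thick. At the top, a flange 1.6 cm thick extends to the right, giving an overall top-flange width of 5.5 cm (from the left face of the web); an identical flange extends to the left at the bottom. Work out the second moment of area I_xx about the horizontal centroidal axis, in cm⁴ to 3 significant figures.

I_xx ≈ 2500 cm⁴

Decompose the section into non-overlapping parts with the origin at the bottom-left of its bounding rectangle.
Web: 1.2 × 22, A = 26.4 cm², y = 11 cm, Ī = 1064.8 cm⁴.
Top flange (beyond web): 4.3 × 1.6, A = 6.88 cm², y = 21.2 cm, Ī = 1.4677 cm⁴.
Bottom flange (beyond web): 4.3 × 1.6, A = 6.88 cm², y = 0.8 cm, Ī = 1.4677 cm⁴.
Centroid: ȳ = ΣA·y / ΣA = 11 cm.
Transfer each piece to the horizontal centroidal axis using Ī + A·d² with d = y − 11:
  web: d = 0 cm → contributes +1064.8 cm⁴
  top flange (beyond web): d = 10.2 cm → contributes +717.26 cm⁴
  bottom flange (beyond web): d = -10.2 cm → contributes +717.26 cm⁴
Total I = 2499.3 cm⁴.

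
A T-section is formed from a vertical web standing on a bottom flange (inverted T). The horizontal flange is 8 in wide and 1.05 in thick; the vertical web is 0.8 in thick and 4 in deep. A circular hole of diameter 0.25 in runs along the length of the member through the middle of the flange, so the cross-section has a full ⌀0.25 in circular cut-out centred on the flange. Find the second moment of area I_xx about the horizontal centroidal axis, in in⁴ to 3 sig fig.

I_xx ≈ 19.8 in⁴

Split into non-overlapping primitives; take the origin at the lower-left of the bounding box.
Flange: 8 × 1.05, A = 8.4 in², y = 0.525 in, Ī = 0.77175 in⁴.
Web: 0.8 × 4, A = 3.2 in², y = 3.05 in, Ī = 4.2667 in⁴.
Hole (subtracted): ⌀0.25, A = 0.049087 in², y = 0.525 in, Ī = 0.00019175 in⁴.
Centroid: ȳ = ΣA·y / ΣA = 1.2245 in.
Transfer each piece to the horizontal centroidal axis using Ī + A·d² with d = y − 1.2245:
  flange: d = -0.69951 in → contributes +4.882 in⁴
  web: d = 1.8255 in → contributes +14.93 in⁴
  hole: d = -0.69951 in → contributes −0.024211 in⁴
Total I = 19.788 in⁴.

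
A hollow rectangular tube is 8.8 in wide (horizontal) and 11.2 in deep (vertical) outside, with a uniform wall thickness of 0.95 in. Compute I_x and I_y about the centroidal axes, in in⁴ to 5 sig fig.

I_x ≈ 567.78 in⁴, I_y ≈ 381.45 in⁴

Split into non-overlapping primitives; take the origin at the lower-left of the bounding box.
Outer rectangle: 8.8 × 11.2, A = 98.56 in², y = 5.6 in, Ī = 1030.281 in⁴.
Inner void (subtracted): 6.9 × 9.3, A = 64.17 in², y = 5.6 in, Ī = 462.5053 in⁴.
By symmetry the centroid is at mid-height, ȳ = 5.6 in.
All pieces are centred on the centroidal x-axis, so I = ΣĪ (holes subtracted) = 567.7753 in⁴.
Repeating about the centroidal y-axis gives I_y = 381.4461 in⁴.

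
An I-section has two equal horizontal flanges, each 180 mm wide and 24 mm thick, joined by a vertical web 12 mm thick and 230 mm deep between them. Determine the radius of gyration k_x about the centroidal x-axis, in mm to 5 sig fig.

k_x ≈ 115.45 mm

Split into non-overlapping primitives; take the origin at the lower-left of the bounding box.
Bottom flange: 180 × 24, A = 4 320 mm², y = 12 mm, Ī = 207 360 mm⁴.
Web: 12 × 230, A = 2 760 mm², y = 139 mm, Ī = 12 167 000 mm⁴.
Top flange: 180 × 24, A = 4 320 mm², y = 266 mm, Ī = 207 360 mm⁴.
By symmetry the centroid is at mid-height, ȳ = 139 mm.
Transfer each piece to the centroidal x-axis using Ī + A·d² with d = y − 139:
  bottom flange: d = -127 mm → contributes +69 884 640 mm⁴
  web: d = 0 mm → contributes +12 167 000 mm⁴
  top flange: d = 127 mm → contributes +69 884 640 mm⁴
Total I = 151 936 280 mm⁴.
Radius of gyration: k = √(I/A) = √(151 936 280 / 11 400) = 115.4458 mm.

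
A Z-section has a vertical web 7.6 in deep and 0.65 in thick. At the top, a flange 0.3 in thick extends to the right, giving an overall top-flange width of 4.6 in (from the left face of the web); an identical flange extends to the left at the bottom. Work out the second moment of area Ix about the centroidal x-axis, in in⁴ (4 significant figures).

Decompose the section into non-overlapping parts with the origin at the bottom-left of its bounding rectangle.
Web: 0.65 × 7.6, A = 4.94 in², y = 3.8 in, Ī = 23.7779 in⁴.
Top flange (beyond web): 3.95 × 0.3, A = 1.185 in², y = 7.45 in, Ī = 0.0088875 in⁴.
Bottom flange (beyond web): 3.95 × 0.3, A = 1.185 in², y = 0.15 in, Ī = 0.0088875 in⁴.
Centroid: ȳ = ΣA·y / ΣA = 3.8 in.
Transfer each piece to the centroidal x-axis using Ī + A·d² with d = y − 3.8:
  web: d = 0 in → contributes +23.7779 in⁴
  top flange (beyond web): d = 3.65 in → contributes +15.7961 in⁴
  bottom flange (beyond web): d = -3.65 in → contributes +15.7961 in⁴
Total I = 55.37 in⁴.

Ix ≈ 55.37 in⁴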